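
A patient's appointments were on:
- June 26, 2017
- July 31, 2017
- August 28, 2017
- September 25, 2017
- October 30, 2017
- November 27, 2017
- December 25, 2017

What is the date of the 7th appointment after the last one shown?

Every date is a Monday; gaps 35, 28, 28, 35, 28, 28 days.
Each is the last Monday of its month (at least one falls on the 29th or later, ruling out '4th Monday').
Last Monday of January 2018: January 29, 2018.
February 2018 ends with Monday February 26, 2018.
Last Monday of March 2018: March 26, 2018.
April 2018 ends with Monday April 30, 2018.
May 2018 ends with Monday May 28, 2018.
Last Monday of June 2018: June 25, 2018.
July 2018 ends with Monday July 30, 2018.

July 30, 2018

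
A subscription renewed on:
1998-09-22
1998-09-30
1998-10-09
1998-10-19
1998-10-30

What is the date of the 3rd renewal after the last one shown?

1998-12-08

Gaps: 8, 9, 10, 11 days — each gap is 1 larger than the previous one.
Next gap: 12 days. 1998-10-30 + 12 days = 1998-11-11.
Next gap: 13 days. 1998-11-11 + 13 days = 1998-11-24.
Next gap: 14 days. 1998-11-24 + 14 days = 1998-12-08.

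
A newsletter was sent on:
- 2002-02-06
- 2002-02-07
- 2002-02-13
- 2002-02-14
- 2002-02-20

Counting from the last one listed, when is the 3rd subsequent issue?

The gap pattern 1, 6, 1, 6 repeats every 2 events.
These are the Wednesdays and Thursdays of each week.
The following Thursday is 2002-02-21.
The following Wednesday is 2002-02-27.
Next Thursday: 2002-02-28.

2002-02-28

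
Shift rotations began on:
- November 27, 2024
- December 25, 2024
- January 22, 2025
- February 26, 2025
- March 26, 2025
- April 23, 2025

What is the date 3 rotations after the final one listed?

July 23, 2025

Gaps: 28, 28, 35, 28, 28 days — a mix of 28 and 35. Every date is a Wednesday.
Each is the 4th Wednesday of its month.
May 2025 — 4th Wednesday is May 28, 2025.
June 2025 — 4th Wednesday is June 25, 2025.
July 2025 — 4th Wednesday is July 23, 2025.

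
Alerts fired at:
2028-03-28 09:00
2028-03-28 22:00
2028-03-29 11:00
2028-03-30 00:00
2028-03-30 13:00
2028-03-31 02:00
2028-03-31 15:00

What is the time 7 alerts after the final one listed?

2028-04-04 10:00

The interval is a steady 13 hours (13, 13, 13, 13, 13, 13).
2028-03-31 15:00 + 13 h = 2028-04-01 04:00.
2028-04-01 04:00 + 13 h = 2028-04-01 17:00.
2028-04-01 17:00 + 13 h = 2028-04-02 06:00.
2028-04-02 06:00 + 13 h = 2028-04-02 19:00.
2028-04-02 19:00 + 13 h = 2028-04-03 08:00.
2028-04-03 08:00 + 13 h = 2028-04-03 21:00.
2028-04-03 21:00 + 13 h = 2028-04-04 10:00.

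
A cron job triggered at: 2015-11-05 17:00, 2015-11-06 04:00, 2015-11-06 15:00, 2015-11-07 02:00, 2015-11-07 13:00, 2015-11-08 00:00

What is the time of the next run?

2015-11-08 11:00

The interval is a steady 11 hours (11, 11, 11, 11, 11).
2015-11-08 00:00 + 11 h = 2015-11-08 11:00.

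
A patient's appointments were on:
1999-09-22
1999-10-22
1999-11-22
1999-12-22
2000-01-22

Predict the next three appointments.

2000-02-22, 2000-03-22, 2000-04-22

Gaps: 30, 31, 30, 31 days — not constant. Every event is on the 22nd of the month.
Pattern: the 22nd of each month.
Next: February 2000 → 2000-02-22.
Next: March 2000 → 2000-03-22.
April 2000: 2000-04-22.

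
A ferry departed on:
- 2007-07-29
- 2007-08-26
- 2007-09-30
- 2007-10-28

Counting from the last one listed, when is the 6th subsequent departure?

Every date is a Sunday; gaps 28, 35, 28 days.
Each is the last Sunday of its month (at least one falls on the 29th or later, ruling out '4th Sunday').
November 2007 ends with Sunday 2007-11-25.
Last Sunday of December 2007: 2007-12-30.
Last Sunday of January 2008: 2008-01-27.
Last Sunday of February 2008: 2008-02-24.
March 2008 ends with Sunday 2008-03-30.
April 2008 ends with Sunday 2008-04-27.

2008-04-27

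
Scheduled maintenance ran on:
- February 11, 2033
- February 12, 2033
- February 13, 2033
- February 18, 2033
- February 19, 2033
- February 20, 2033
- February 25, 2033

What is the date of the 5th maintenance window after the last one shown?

Every event lands on a Friday or Saturday or Sunday (gaps cycle 1, 1, 5, 1, 1, 5).
So the schedule is: every Friday, Saturday and Sunday.
Next Saturday: February 26, 2033.
The following Sunday is February 27, 2033.
Next Friday: March 4, 2033.
The following Saturday is March 5, 2033.
Next Sunday: March 6, 2033.

March 6, 2033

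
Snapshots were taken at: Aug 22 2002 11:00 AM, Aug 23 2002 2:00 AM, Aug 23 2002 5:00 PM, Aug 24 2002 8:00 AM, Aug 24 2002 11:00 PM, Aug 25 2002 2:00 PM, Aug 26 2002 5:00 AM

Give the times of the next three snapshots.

The interval is a steady 15 hours (15, 15, 15, 15, 15, 15).
Aug 26 2002 5:00 AM + 15 h = Aug 26 2002 8:00 PM.
Aug 26 2002 8:00 PM + 15 h = Aug 27 2002 11:00 AM.
Aug 27 2002 11:00 AM + 15 h = Aug 28 2002 2:00 AM.

Aug 26 2002 8:00 PM, Aug 27 2002 11:00 AM, Aug 28 2002 2:00 AM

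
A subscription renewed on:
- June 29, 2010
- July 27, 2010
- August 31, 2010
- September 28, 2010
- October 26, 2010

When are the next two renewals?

November 30, 2010; December 28, 2010

All Tuesdays; the gaps (28, 35, 28, 28) vary with month length.
This is the last Tuesday of each month.
November 2010 ends with Tuesday November 30, 2010.
December 2010 ends with Tuesday December 28, 2010.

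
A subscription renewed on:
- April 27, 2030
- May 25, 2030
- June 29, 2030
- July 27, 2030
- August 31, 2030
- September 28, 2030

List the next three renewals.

Every date is a Saturday; gaps 28, 35, 28, 35, 28 days.
Each is the last Saturday of its month (at least one falls on the 29th or later, ruling out '4th Saturday').
October 2030 ends with Saturday October 26, 2030.
November 2030 ends with Saturday November 30, 2030.
December 2030 ends with Saturday December 28, 2030.

October 26, 2030; November 30, 2030; December 28, 2030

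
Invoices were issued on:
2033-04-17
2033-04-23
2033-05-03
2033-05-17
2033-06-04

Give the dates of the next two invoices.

2033-06-26, 2033-07-22

The spacing grows by 4 each time: 6, 10, 14, 18 days.
Next gap: 22 days. 2033-06-04 + 22 days = 2033-06-26.
Next gap: 26 days. 2033-06-26 + 26 days = 2033-07-22.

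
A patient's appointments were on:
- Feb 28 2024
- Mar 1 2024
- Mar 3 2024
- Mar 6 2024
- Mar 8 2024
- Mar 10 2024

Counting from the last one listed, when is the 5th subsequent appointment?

Mar 22 2024

The gap pattern 2, 2, 3, 2, 2 repeats every 3 events.
These are the Wednesdays, Fridays and Sundays of each week.
Next Wednesday: Mar 13 2024.
Next Friday: Mar 15 2024.
The following Sunday is Mar 17 2024.
The following Wednesday is Mar 20 2024.
Next Friday: Mar 22 2024.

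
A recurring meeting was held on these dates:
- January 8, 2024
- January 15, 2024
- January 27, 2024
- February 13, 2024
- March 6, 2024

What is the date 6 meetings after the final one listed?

The spacing grows by 5 each time: 7, 12, 17, 22 days.
Next gap: 27 days. March 6, 2024 + 27 days = April 2, 2024.
Next gap: 32 days. April 2, 2024 + 32 days = May 4, 2024.
Next gap: 37 days. May 4, 2024 + 37 days = June 10, 2024.
Next gap: 42 days. June 10, 2024 + 42 days = July 22, 2024.
Next gap: 47 days. July 22, 2024 + 47 days = September 7, 2024.
Next gap: 52 days. September 7, 2024 + 52 days = October 29, 2024.

October 29, 2024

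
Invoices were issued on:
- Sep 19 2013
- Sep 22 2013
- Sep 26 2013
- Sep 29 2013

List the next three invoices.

Oct 3 2013, Oct 6 2013, Oct 10 2013

Gaps: 3, 4, 3 days — not constant, but cyclic with period 2.
The events fall on every Thursday and Sunday.
The following Thursday is Oct 3 2013.
Next Sunday: Oct 6 2013.
Next Thursday: Oct 10 2013.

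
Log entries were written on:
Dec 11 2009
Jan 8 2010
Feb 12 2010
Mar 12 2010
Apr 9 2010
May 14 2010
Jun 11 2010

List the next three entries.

These are Fridays at 28- or 35-day spacing (28, 35, 28, 28, 35, 28).
The pattern: 2nd Friday of the month.
2nd Friday of July 2010: Jul 9 2010.
August 2010 — 2nd Friday is Aug 13 2010.
September 2010 — 2nd Friday is Sep 10 2010.

Jul 9 2010, Aug 13 2010, Sep 10 2010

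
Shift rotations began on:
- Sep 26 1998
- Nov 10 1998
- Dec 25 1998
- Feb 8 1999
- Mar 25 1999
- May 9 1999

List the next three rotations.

Jun 23 1999, Aug 7 1999, Sep 21 1999

Gaps between consecutive events: 45, 45, 45, 45, 45 days — a constant 45-day interval.
May 9 1999 + 45 days = Jun 23 1999.
Jun 23 1999 + 45 days = Aug 7 1999.
Aug 7 1999 + 45 days = Sep 21 1999.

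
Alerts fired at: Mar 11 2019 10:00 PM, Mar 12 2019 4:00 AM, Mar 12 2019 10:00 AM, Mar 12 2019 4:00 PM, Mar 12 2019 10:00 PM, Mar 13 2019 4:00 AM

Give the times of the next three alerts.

Mar 13 2019 10:00 AM, Mar 13 2019 4:00 PM, Mar 13 2019 10:00 PM

Spacing: 6, 6, 6, 6, 6 h — constant 6 h.
Mar 13 2019 4:00 AM + 6 h = Mar 13 2019 10:00 AM.
Mar 13 2019 10:00 AM + 6 h = Mar 13 2019 4:00 PM.
Mar 13 2019 4:00 PM + 6 h = Mar 13 2019 10:00 PM.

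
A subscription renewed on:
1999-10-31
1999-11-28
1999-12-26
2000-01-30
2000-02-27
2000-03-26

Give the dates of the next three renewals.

2000-04-30, 2000-05-28, 2000-06-25

All Sundays; the gaps (28, 28, 35, 28, 28) vary with month length.
This is the last Sunday of each month.
April 2000 ends with Sunday 2000-04-30.
Last Sunday of May 2000: 2000-05-28.
Last Sunday of June 2000: 2000-06-25.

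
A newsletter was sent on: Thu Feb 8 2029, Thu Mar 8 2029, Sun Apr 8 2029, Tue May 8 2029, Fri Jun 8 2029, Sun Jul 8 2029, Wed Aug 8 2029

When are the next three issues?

Sat Sep 8 2029, Mon Oct 8 2029, Thu Nov 8 2029

Gaps: 28, 31, 30, 31, 30, 31 days — not constant. Every event is on the 8th of the month.
Pattern: the 8th of each month.
Next: September 2029 → Sat Sep 8 2029.
Next: October 2029 → Mon Oct 8 2029.
Next: November 2029 → Thu Nov 8 2029.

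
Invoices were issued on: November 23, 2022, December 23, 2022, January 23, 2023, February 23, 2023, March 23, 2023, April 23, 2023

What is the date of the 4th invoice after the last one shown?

August 23, 2023

Each date is the 23rd; the gaps (30, 31, 31, 28, 31) track the month lengths.
The rule is the 23rd of each month.
May 2023: May 23, 2023.
Next: June 2023 → June 23, 2023.
July 2023: July 23, 2023.
August 2023: August 23, 2023.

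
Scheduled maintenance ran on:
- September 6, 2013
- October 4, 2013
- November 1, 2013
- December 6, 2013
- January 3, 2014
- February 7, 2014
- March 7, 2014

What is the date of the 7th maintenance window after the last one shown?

Gaps: 28, 28, 35, 28, 35, 28 days — a mix of 28 and 35. Every date is a Friday.
Each is the 1st Friday of its month.
1st Friday of April 2014: April 4, 2014.
May 2014 — 1st Friday is May 2, 2014.
1st Friday of June 2014: June 6, 2014.
July 2014 — 1st Friday is July 4, 2014.
August 2014 — 1st Friday is August 1, 2014.
September 2014 — 1st Friday is September 5, 2014.
October 2014 — 1st Friday is October 3, 2014.

October 3, 2014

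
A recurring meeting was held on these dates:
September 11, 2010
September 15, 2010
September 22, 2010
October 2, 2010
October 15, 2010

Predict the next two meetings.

October 31, 2010; November 19, 2010

Gaps: 4, 7, 10, 13 days — each gap is 3 larger than the previous one.
Next gap: 16 days. October 15, 2010 + 16 days = October 31, 2010.
Next gap: 19 days. October 31, 2010 + 19 days = November 19, 2010.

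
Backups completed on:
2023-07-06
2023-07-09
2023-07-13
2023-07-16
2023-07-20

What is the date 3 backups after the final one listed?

Gaps: 3, 4, 3, 4 days — not constant, but cyclic with period 2.
The events fall on every Thursday and Sunday.
Next Sunday: 2023-07-23.
The following Thursday is 2023-07-27.
The following Sunday is 2023-07-30.

2023-07-30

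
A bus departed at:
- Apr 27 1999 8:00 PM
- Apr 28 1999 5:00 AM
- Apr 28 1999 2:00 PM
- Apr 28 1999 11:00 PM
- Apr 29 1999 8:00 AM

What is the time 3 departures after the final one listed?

Gaps: 9, 9, 9, 9 hours — each event is 9 hours after the previous one.
Apr 29 1999 8:00 AM + 9 h = Apr 29 1999 5:00 PM.
Apr 29 1999 5:00 PM + 9 h = Apr 30 1999 2:00 AM.
Apr 30 1999 2:00 AM + 9 h = Apr 30 1999 11:00 AM.

Apr 30 1999 11:00 AM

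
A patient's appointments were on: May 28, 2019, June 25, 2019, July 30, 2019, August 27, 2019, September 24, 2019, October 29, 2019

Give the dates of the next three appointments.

Every date is a Tuesday; gaps 28, 35, 28, 28, 35 days.
Each is the last Tuesday of its month (at least one falls on the 29th or later, ruling out '4th Tuesday').
Last Tuesday of November 2019: November 26, 2019.
December 2019 ends with Tuesday December 31, 2019.
January 2020 ends with Tuesday January 28, 2020.

November 26, 2019; December 31, 2019; January 28, 2020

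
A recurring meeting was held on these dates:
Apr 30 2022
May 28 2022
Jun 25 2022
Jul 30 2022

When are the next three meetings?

These are Saturdays with 28, 28, 35-day gaps.
Each is the final Saturday of its month — Apr 30 2022 is past the 28th, so '4th Saturday' doesn't fit.
August 2022 ends with Saturday Aug 27 2022.
September 2022 ends with Saturday Sep 24 2022.
Last Saturday of October 2022: Oct 29 2022.

Aug 27 2022, Sep 24 2022, Oct 29 2022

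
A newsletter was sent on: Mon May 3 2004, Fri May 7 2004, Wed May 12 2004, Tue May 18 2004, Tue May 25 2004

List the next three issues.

Wed Jun 2 2004, Fri Jun 11 2004, Mon Jun 21 2004

Gaps: 4, 5, 6, 7 days — each gap is 1 larger than the previous one.
Next gap: 8 days. Tue May 25 2004 + 8 days = Wed Jun 2 2004.
Next gap: 9 days. Wed Jun 2 2004 + 9 days = Fri Jun 11 2004.
Next gap: 10 days. Fri Jun 11 2004 + 10 days = Mon Jun 21 2004.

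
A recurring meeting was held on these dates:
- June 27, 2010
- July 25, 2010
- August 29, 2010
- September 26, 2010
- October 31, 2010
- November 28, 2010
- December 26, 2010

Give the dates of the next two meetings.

Every date is a Sunday; gaps 28, 35, 28, 35, 28, 28 days.
Each is the last Sunday of its month (at least one falls on the 29th or later, ruling out '4th Sunday').
January 2011 ends with Sunday January 30, 2011.
February 2011 ends with Sunday February 27, 2011.

January 30, 2011; February 27, 2011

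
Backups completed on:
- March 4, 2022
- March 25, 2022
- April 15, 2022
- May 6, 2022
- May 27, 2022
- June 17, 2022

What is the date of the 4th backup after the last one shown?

Every event comes 21 days after the last (21, 21, 21, 21, 21).
June 17, 2022 + 21 days = July 8, 2022.
July 8, 2022 + 21 days = July 29, 2022.
July 29, 2022 + 21 days = August 19, 2022.
August 19, 2022 + 21 days = September 9, 2022.

September 9, 2022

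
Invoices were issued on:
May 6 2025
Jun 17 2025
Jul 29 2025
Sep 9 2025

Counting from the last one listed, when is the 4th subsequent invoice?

Every event comes 42 days after the last (42, 42, 42).
Sep 9 2025 + 42 days = Oct 21 2025.
Oct 21 2025 + 42 days = Dec 2 2025.
Dec 2 2025 + 42 days = Jan 13 2026.
Jan 13 2026 + 42 days = Feb 24 2026.

Feb 24 2026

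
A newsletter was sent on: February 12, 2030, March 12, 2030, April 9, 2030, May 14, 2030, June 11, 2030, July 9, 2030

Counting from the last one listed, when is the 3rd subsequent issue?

October 8, 2030

All dates are Tuesdays, 28, 28, 35, 28, 28 days apart.
Specifically, the 2nd Tuesday of each month.
2nd Tuesday of August 2030: August 13, 2030.
September 2030 — 2nd Tuesday is September 10, 2030.
October 2030 — 2nd Tuesday is October 8, 2030.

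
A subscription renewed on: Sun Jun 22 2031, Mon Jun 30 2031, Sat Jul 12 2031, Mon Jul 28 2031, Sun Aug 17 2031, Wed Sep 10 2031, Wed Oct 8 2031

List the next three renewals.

The spacing grows by 4 each time: 8, 12, 16, 20, 24, 28 days.
Next gap: 32 days. Wed Oct 8 2031 + 32 days = Sun Nov 9 2031.
Next gap: 36 days. Sun Nov 9 2031 + 36 days = Mon Dec 15 2031.
Next gap: 40 days. Mon Dec 15 2031 + 40 days = Sat Jan 24 2032.

Sun Nov 9 2031, Mon Dec 15 2031, Sat Jan 24 2032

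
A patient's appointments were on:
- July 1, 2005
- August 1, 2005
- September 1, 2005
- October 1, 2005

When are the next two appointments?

November 1, 2005; December 1, 2005

Each date is the 1st; the gaps (31, 31, 30) track the month lengths.
The rule is the 1st of each month.
Next: November 2005 → November 1, 2005.
Next: December 2005 → December 1, 2005.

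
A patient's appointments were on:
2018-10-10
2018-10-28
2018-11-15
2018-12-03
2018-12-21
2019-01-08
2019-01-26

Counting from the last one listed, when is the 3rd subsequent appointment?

2019-03-21

Every event comes 18 days after the last (18, 18, 18, 18, 18, 18).
2019-01-26 + 18 days = 2019-02-13.
2019-02-13 + 18 days = 2019-03-03.
2019-03-03 + 18 days = 2019-03-21.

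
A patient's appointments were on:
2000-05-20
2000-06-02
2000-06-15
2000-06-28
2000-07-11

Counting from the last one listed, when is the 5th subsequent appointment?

2000-09-14

Gaps between consecutive events: 13, 13, 13, 13 days — a constant 13-day interval.
2000-07-11 + 13 days = 2000-07-24.
2000-07-24 + 13 days = 2000-08-06.
2000-08-06 + 13 days = 2000-08-19.
2000-08-19 + 13 days = 2000-09-01.
2000-09-01 + 13 days = 2000-09-14.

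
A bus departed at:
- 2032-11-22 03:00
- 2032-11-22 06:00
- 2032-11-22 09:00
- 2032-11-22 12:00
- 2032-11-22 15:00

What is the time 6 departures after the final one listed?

2032-11-23 09:00

Gaps: 3, 3, 3, 3 hours — each event is 3 hours after the previous one.
2032-11-22 15:00 + 3 h = 2032-11-22 18:00.
2032-11-22 18:00 + 3 h = 2032-11-22 21:00.
2032-11-22 21:00 + 3 h = 2032-11-23 00:00.
2032-11-23 00:00 + 3 h = 2032-11-23 03:00.
2032-11-23 03:00 + 3 h = 2032-11-23 06:00.
2032-11-23 06:00 + 3 h = 2032-11-23 09:00.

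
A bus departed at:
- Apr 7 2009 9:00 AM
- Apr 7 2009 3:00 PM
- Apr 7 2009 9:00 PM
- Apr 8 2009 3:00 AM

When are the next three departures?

Apr 8 2009 9:00 AM, Apr 8 2009 3:00 PM, Apr 8 2009 9:00 PM

Gaps: 6, 6, 6 hours — each event is 6 hours after the previous one.
Apr 8 2009 3:00 AM + 6 h = Apr 8 2009 9:00 AM.
Apr 8 2009 9:00 AM + 6 h = Apr 8 2009 3:00 PM.
Apr 8 2009 3:00 PM + 6 h = Apr 8 2009 9:00 PM.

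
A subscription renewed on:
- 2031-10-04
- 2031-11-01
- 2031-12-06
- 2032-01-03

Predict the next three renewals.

2032-02-07, 2032-03-06, 2032-04-03

Gaps: 28, 35, 28 days — a mix of 28 and 35. Every date is a Saturday.
Each is the 1st Saturday of its month.
1st Saturday of February 2032: 2032-02-07.
1st Saturday of March 2032: 2032-03-06.
1st Saturday of April 2032: 2032-04-03.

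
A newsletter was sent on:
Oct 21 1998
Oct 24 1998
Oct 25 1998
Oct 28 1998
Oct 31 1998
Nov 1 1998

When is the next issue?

Nov 4 1998

Every event lands on a Wednesday or Saturday or Sunday (gaps cycle 3, 1, 3, 3, 1).
So the schedule is: every Wednesday, Saturday and Sunday.
The following Wednesday is Nov 4 1998.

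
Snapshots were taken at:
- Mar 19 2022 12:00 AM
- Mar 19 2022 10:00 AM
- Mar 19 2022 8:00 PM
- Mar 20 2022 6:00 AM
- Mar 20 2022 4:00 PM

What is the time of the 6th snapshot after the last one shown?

Gaps: 10, 10, 10, 10 hours — each event is 10 hours after the previous one.
Mar 20 2022 4:00 PM + 10 h = Mar 21 2022 2:00 AM.
Mar 21 2022 2:00 AM + 10 h = Mar 21 2022 12:00 PM.
Mar 21 2022 12:00 PM + 10 h = Mar 21 2022 10:00 PM.
Mar 21 2022 10:00 PM + 10 h = Mar 22 2022 8:00 AM.
Mar 22 2022 8:00 AM + 10 h = Mar 22 2022 6:00 PM.
Mar 22 2022 6:00 PM + 10 h = Mar 23 2022 4:00 AM.

Mar 23 2022 4:00 AM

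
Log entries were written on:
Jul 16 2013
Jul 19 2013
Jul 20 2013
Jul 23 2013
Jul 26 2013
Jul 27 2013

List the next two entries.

Gaps: 3, 1, 3, 3, 1 days — not constant, but cyclic with period 3.
The events fall on every Tuesday, Friday and Saturday.
Next Tuesday: Jul 30 2013.
Next Friday: Aug 2 2013.

Jul 30 2013, Aug 2 2013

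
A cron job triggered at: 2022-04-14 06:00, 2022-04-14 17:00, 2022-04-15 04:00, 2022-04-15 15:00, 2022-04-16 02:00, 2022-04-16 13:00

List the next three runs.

The interval is a steady 11 hours (11, 11, 11, 11, 11).
2022-04-16 13:00 + 11 h = 2022-04-17 00:00.
2022-04-17 00:00 + 11 h = 2022-04-17 11:00.
2022-04-17 11:00 + 11 h = 2022-04-17 22:00.

2022-04-17 00:00, 2022-04-17 11:00, 2022-04-17 22:00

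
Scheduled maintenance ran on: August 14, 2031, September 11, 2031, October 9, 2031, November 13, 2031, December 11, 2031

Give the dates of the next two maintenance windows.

January 8, 2032; February 12, 2032

Gaps: 28, 28, 35, 28 days — a mix of 28 and 35. Every date is a Thursday.
Each is the 2nd Thursday of its month.
January 2032 — 2nd Thursday is January 8, 2032.
February 2032 — 2nd Thursday is February 12, 2032.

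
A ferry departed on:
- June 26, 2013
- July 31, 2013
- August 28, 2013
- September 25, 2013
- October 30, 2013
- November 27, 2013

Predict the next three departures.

December 25, 2013; January 29, 2014; February 26, 2014

All Wednesdays; the gaps (35, 28, 28, 35, 28) vary with month length.
This is the last Wednesday of each month.
Last Wednesday of December 2013: December 25, 2013.
Last Wednesday of January 2014: January 29, 2014.
February 2014 ends with Wednesday February 26, 2014.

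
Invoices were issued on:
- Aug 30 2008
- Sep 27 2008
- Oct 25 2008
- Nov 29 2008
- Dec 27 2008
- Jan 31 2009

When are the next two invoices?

Feb 28 2009, Mar 28 2009

These are Saturdays with 28, 28, 35, 28, 35-day gaps.
Each is the final Saturday of its month — Aug 30 2008 is past the 28th, so '4th Saturday' doesn't fit.
Last Saturday of February 2009: Feb 28 2009.
March 2009 ends with Saturday Mar 28 2009.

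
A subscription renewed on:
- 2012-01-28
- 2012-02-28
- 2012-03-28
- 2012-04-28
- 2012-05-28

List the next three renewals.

Each date is the 28th; the gaps (31, 29, 31, 30) track the month lengths.
The rule is the 28th of each month.
Next: June 2012 → 2012-06-28.
July 2012: 2012-07-28.
August 2012: 2012-08-28.

2012-06-28, 2012-07-28, 2012-08-28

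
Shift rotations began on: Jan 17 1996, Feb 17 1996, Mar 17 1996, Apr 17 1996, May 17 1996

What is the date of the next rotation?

Gaps: 31, 29, 31, 30 days — not constant. Every event is on the 17th of the month.
Pattern: the 17th of each month.
June 1996: Jun 17 1996.

Jun 17 1996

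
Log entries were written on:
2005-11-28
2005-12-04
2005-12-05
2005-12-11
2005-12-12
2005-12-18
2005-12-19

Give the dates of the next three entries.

Gaps: 6, 1, 6, 1, 6, 1 days — not constant, but cyclic with period 2.
The events fall on every Monday and Sunday.
Next Sunday: 2005-12-25.
The following Monday is 2005-12-26.
The following Sunday is 2006-01-01.

2005-12-25, 2005-12-26, 2006-01-01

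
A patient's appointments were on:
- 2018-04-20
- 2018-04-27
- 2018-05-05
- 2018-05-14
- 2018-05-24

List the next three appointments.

Gaps: 7, 8, 9, 10 days — each gap is 1 larger than the previous one.
Next gap: 11 days. 2018-05-24 + 11 days = 2018-06-04.
Next gap: 12 days. 2018-06-04 + 12 days = 2018-06-16.
Next gap: 13 days. 2018-06-16 + 13 days = 2018-06-29.

2018-06-04, 2018-06-16, 2018-06-29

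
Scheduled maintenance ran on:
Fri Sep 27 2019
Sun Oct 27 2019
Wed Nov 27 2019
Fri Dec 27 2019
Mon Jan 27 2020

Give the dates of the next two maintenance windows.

Gaps: 30, 31, 30, 31 days — not constant. Every event is on the 27th of the month.
Pattern: the 27th of each month.
February 2020: Thu Feb 27 2020.
March 2020: Fri Mar 27 2020.

Thu Feb 27 2020, Fri Mar 27 2020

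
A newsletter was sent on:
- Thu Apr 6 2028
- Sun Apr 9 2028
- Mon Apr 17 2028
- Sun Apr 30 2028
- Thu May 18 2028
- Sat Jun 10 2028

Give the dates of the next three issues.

The spacing grows by 5 each time: 3, 8, 13, 18, 23 days.
Next gap: 28 days. Sat Jun 10 2028 + 28 days = Sat Jul 8 2028.
Next gap: 33 days. Sat Jul 8 2028 + 33 days = Thu Aug 10 2028.
Next gap: 38 days. Thu Aug 10 2028 + 38 days = Sun Sep 17 2028.

Sat Jul 8 2028, Thu Aug 10 2028, Sun Sep 17 2028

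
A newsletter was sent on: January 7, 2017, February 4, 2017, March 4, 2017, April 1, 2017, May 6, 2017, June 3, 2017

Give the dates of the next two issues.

July 1, 2017; August 5, 2017

All dates are Saturdays, 28, 28, 28, 35, 28 days apart.
Specifically, the 1st Saturday of each month.
July 2017 — 1st Saturday is July 1, 2017.
1st Saturday of August 2017: August 5, 2017.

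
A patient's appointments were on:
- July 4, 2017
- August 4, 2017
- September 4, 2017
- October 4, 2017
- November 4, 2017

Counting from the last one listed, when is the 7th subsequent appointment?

Each date is the 4th; the gaps (31, 31, 30, 31) track the month lengths.
The rule is the 4th of each month.
December 2017: December 4, 2017.
Next: January 2018 → January 4, 2018.
February 2018: February 4, 2018.
Next: March 2018 → March 4, 2018.
Next: April 2018 → April 4, 2018.
Next: May 2018 → May 4, 2018.
June 2018: June 4, 2018.

June 4, 2018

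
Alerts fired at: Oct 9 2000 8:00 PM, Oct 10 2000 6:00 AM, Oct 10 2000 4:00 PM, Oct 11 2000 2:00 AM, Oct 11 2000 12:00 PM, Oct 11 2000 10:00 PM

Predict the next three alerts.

Spacing: 10, 10, 10, 10, 10 h — constant 10 h.
Oct 11 2000 10:00 PM + 10 h = Oct 12 2000 8:00 AM.
Oct 12 2000 8:00 AM + 10 h = Oct 12 2000 6:00 PM.
Oct 12 2000 6:00 PM + 10 h = Oct 13 2000 4:00 AM.

Oct 12 2000 8:00 AM, Oct 12 2000 6:00 PM, Oct 13 2000 4:00 AM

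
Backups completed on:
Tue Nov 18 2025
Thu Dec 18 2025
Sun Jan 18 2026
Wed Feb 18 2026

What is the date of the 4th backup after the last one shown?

Thu Jun 18 2026

Each date is the 18th; the gaps (30, 31, 31) track the month lengths.
The rule is the 18th of each month.
Next: March 2026 → Wed Mar 18 2026.
Next: April 2026 → Sat Apr 18 2026.
Next: May 2026 → Mon May 18 2026.
Next: June 2026 → Thu Jun 18 2026.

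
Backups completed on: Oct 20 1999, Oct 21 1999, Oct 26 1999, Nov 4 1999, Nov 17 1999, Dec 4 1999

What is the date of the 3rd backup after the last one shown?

Feb 17 2000

Intervals are 1, 5, 9, 13, 17 days — an arithmetic progression with common difference 4.
Next gap: 21 days. Dec 4 1999 + 21 days = Dec 25 1999.
Next gap: 25 days. Dec 25 1999 + 25 days = Jan 19 2000.
Next gap: 29 days. Jan 19 2000 + 29 days = Feb 17 2000.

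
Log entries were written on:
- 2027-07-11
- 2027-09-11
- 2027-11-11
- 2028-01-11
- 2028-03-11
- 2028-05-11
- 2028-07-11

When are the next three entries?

Gaps: 62, 61, 61, 60, 61, 61 days — not constant. Every event is on the 11th of the month.
Pattern: the 11th of every 2 months.
September 2028: 2028-09-11.
Next: November 2028 → 2028-11-11.
January 2029: 2029-01-11.

2028-09-11, 2028-11-11, 2029-01-11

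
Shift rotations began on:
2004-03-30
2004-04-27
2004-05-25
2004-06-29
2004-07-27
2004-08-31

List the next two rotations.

2004-09-28, 2004-10-26

All Tuesdays; the gaps (28, 28, 35, 28, 35) vary with month length.
This is the last Tuesday of each month.
September 2004 ends with Tuesday 2004-09-28.
Last Tuesday of October 2004: 2004-10-26.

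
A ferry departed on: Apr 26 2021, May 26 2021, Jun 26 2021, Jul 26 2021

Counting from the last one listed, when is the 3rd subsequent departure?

Oct 26 2021

The day-of-month is always 26 (30, 31, 30 days between events).
So this recurs on the 26th of each month.
Next: August 2021 → Aug 26 2021.
September 2021: Sep 26 2021.
Next: October 2021 → Oct 26 2021.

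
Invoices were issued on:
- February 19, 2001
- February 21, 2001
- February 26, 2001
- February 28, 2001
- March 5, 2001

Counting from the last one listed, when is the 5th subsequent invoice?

March 21, 2001

Every event lands on a Monday or Wednesday (gaps cycle 2, 5, 2, 5).
So the schedule is: every Monday and Wednesday.
Next Wednesday: March 7, 2001.
Next Monday: March 12, 2001.
Next Wednesday: March 14, 2001.
Next Monday: March 19, 2001.
Next Wednesday: March 21, 2001.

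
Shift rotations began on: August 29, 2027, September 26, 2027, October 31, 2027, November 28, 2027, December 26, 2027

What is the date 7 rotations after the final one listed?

These are Sundays with 28, 35, 28, 28-day gaps.
Each is the final Sunday of its month — August 29, 2027 is past the 28th, so '4th Sunday' doesn't fit.
January 2028 ends with Sunday January 30, 2028.
Last Sunday of February 2028: February 27, 2028.
Last Sunday of March 2028: March 26, 2028.
April 2028 ends with Sunday April 30, 2028.
May 2028 ends with Sunday May 28, 2028.
Last Sunday of June 2028: June 25, 2028.
Last Sunday of July 2028: July 30, 2028.

July 30, 2028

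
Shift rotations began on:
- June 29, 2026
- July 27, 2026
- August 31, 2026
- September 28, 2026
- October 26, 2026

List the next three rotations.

Every date is a Monday; gaps 28, 35, 28, 28 days.
Each is the last Monday of its month (at least one falls on the 29th or later, ruling out '4th Monday').
Last Monday of November 2026: November 30, 2026.
December 2026 ends with Monday December 28, 2026.
Last Monday of January 2027: January 25, 2027.

November 30, 2026; December 28, 2026; January 25, 2027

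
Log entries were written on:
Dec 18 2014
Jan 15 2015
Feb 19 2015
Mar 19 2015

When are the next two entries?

Gaps: 28, 35, 28 days — a mix of 28 and 35. Every date is a Thursday.
Each is the 3rd Thursday of its month.
April 2015 — 3rd Thursday is Apr 16 2015.
May 2015 — 3rd Thursday is May 21 2015.

Apr 16 2015, May 21 2015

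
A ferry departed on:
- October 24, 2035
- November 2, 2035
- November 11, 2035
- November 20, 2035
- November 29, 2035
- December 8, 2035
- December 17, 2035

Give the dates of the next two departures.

December 26, 2035; January 4, 2036

The spacing is 9, 9, 9, 9, 9, 9 days — always 9 days.
December 17, 2035 + 9 days = December 26, 2035.
December 26, 2035 + 9 days = January 4, 2036.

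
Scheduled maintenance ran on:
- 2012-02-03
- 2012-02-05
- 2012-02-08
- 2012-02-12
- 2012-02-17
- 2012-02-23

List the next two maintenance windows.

Gaps: 2, 3, 4, 5, 6 days — each gap is 1 larger than the previous one.
Next gap: 7 days. 2012-02-23 + 7 days = 2012-03-01.
Next gap: 8 days. 2012-03-01 + 8 days = 2012-03-09.

2012-03-01, 2012-03-09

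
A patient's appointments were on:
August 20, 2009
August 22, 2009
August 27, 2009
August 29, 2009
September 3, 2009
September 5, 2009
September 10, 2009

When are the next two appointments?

Every event lands on a Thursday or Saturday (gaps cycle 2, 5, 2, 5, 2, 5).
So the schedule is: every Thursday and Saturday.
Next Saturday: September 12, 2009.
Next Thursday: September 17, 2009.

September 12, 2009; September 17, 2009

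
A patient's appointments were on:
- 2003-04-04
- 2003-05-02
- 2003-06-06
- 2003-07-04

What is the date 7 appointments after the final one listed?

2004-02-06

All dates are Fridays, 28, 35, 28 days apart.
Specifically, the 1st Friday of each month.
1st Friday of August 2003: 2003-08-01.
1st Friday of September 2003: 2003-09-05.
1st Friday of October 2003: 2003-10-03.
November 2003 — 1st Friday is 2003-11-07.
1st Friday of December 2003: 2003-12-05.
January 2004 — 1st Friday is 2004-01-02.
1st Friday of February 2004: 2004-02-06.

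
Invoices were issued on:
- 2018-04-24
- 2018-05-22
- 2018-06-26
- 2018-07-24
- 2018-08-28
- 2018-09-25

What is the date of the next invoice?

All dates are Tuesdays, 28, 35, 28, 35, 28 days apart.
Specifically, the 4th Tuesday of each month.
4th Tuesday of October 2018: 2018-10-23.

2018-10-23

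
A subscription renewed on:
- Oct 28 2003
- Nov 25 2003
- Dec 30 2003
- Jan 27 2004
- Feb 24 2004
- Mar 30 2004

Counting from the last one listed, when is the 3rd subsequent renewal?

Jun 29 2004

All Tuesdays; the gaps (28, 35, 28, 28, 35) vary with month length.
This is the last Tuesday of each month.
Last Tuesday of April 2004: Apr 27 2004.
Last Tuesday of May 2004: May 25 2004.
Last Tuesday of June 2004: Jun 29 2004.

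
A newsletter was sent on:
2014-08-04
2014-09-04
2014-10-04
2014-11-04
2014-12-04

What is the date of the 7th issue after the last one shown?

The day-of-month is always 4 (31, 30, 31, 30 days between events).
So this recurs on the 4th of each month.
Next: January 2015 → 2015-01-04.
Next: February 2015 → 2015-02-04.
Next: March 2015 → 2015-03-04.
Next: April 2015 → 2015-04-04.
May 2015: 2015-05-04.
June 2015: 2015-06-04.
Next: July 2015 → 2015-07-04.

2015-07-04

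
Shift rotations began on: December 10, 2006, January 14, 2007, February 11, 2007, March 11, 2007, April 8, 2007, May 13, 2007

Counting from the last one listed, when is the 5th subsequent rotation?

All dates are Sundays, 35, 28, 28, 28, 35 days apart.
Specifically, the 2nd Sunday of each month.
June 2007 — 2nd Sunday is June 10, 2007.
2nd Sunday of July 2007: July 8, 2007.
2nd Sunday of August 2007: August 12, 2007.
2nd Sunday of September 2007: September 9, 2007.
October 2007 — 2nd Sunday is October 14, 2007.

October 14, 2007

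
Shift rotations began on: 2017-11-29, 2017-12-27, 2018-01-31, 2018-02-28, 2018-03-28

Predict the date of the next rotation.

Every date is a Wednesday; gaps 28, 35, 28, 28 days.
Each is the last Wednesday of its month (at least one falls on the 29th or later, ruling out '4th Wednesday').
Last Wednesday of April 2018: 2018-04-25.

2018-04-25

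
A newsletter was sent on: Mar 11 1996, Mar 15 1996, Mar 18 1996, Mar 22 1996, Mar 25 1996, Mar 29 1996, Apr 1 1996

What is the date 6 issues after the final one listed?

Gaps: 4, 3, 4, 3, 4, 3 days — not constant, but cyclic with period 2.
The events fall on every Monday and Friday.
The following Friday is Apr 5 1996.
The following Monday is Apr 8 1996.
The following Friday is Apr 12 1996.
The following Monday is Apr 15 1996.
The following Friday is Apr 19 1996.
Next Monday: Apr 22 1996.

Apr 22 1996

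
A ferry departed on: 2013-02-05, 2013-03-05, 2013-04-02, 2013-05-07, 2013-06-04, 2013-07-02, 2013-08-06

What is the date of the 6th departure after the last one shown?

These are Tuesdays at 28- or 35-day spacing (28, 28, 35, 28, 28, 35).
The pattern: 1st Tuesday of the month.
September 2013 — 1st Tuesday is 2013-09-03.
October 2013 — 1st Tuesday is 2013-10-01.
November 2013 — 1st Tuesday is 2013-11-05.
December 2013 — 1st Tuesday is 2013-12-03.
1st Tuesday of January 2014: 2014-01-07.
1st Tuesday of February 2014: 2014-02-04.

2014-02-04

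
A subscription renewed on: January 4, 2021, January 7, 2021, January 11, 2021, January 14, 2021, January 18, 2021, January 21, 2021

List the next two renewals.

January 25, 2021; January 28, 2021

Gaps: 3, 4, 3, 4, 3 days — not constant, but cyclic with period 2.
The events fall on every Monday and Thursday.
The following Monday is January 25, 2021.
The following Thursday is January 28, 2021.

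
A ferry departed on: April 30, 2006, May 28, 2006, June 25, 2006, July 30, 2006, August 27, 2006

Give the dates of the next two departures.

All Sundays; the gaps (28, 28, 35, 28) vary with month length.
This is the last Sunday of each month.
Last Sunday of September 2006: September 24, 2006.
Last Sunday of October 2006: October 29, 2006.

September 24, 2006; October 29, 2006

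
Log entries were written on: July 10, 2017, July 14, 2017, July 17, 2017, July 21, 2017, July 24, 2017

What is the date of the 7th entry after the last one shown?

August 18, 2017

Every event lands on a Monday or Friday (gaps cycle 4, 3, 4, 3).
So the schedule is: every Monday and Friday.
The following Friday is July 28, 2017.
Next Monday: July 31, 2017.
The following Friday is August 4, 2017.
The following Monday is August 7, 2017.
The following Friday is August 11, 2017.
The following Monday is August 14, 2017.
The following Friday is August 18, 2017.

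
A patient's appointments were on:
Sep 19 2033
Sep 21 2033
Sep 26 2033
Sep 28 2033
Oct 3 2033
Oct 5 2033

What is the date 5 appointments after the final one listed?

Oct 24 2033

The gap pattern 2, 5, 2, 5, 2 repeats every 2 events.
These are the Mondays and Wednesdays of each week.
The following Monday is Oct 10 2033.
Next Wednesday: Oct 12 2033.
Next Monday: Oct 17 2033.
Next Wednesday: Oct 19 2033.
The following Monday is Oct 24 2033.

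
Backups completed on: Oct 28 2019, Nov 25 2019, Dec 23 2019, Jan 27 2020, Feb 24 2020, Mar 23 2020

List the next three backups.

Gaps: 28, 28, 35, 28, 28 days — a mix of 28 and 35. Every date is a Monday.
Each is the 4th Monday of its month.
4th Monday of April 2020: Apr 27 2020.
May 2020 — 4th Monday is May 25 2020.
4th Monday of June 2020: Jun 22 2020.

Apr 27 2020, May 25 2020, Jun 22 2020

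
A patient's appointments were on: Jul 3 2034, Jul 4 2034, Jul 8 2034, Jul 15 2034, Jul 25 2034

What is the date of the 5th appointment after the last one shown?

Intervals are 1, 4, 7, 10 days — an arithmetic progression with common difference 3.
Next gap: 13 days. Jul 25 2034 + 13 days = Aug 7 2034.
Next gap: 16 days. Aug 7 2034 + 16 days = Aug 23 2034.
Next gap: 19 days. Aug 23 2034 + 19 days = Sep 11 2034.
Next gap: 22 days. Sep 11 2034 + 22 days = Oct 3 2034.
Next gap: 25 days. Oct 3 2034 + 25 days = Oct 28 2034.

Oct 28 2034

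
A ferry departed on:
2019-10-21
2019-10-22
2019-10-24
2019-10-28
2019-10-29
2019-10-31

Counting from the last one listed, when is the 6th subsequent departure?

2019-11-14

Gaps: 1, 2, 4, 1, 2 days — not constant, but cyclic with period 3.
The events fall on every Monday, Tuesday and Thursday.
Next Monday: 2019-11-04.
The following Tuesday is 2019-11-05.
The following Thursday is 2019-11-07.
The following Monday is 2019-11-11.
The following Tuesday is 2019-11-12.
The following Thursday is 2019-11-14.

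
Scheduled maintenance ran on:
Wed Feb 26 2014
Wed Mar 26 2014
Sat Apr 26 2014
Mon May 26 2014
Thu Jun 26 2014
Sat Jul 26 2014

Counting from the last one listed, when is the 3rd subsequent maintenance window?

Sun Oct 26 2014

Gaps: 28, 31, 30, 31, 30 days — not constant. Every event is on the 26th of the month.
Pattern: the 26th of each month.
Next: August 2014 → Tue Aug 26 2014.
September 2014: Fri Sep 26 2014.
Next: October 2014 → Sun Oct 26 2014.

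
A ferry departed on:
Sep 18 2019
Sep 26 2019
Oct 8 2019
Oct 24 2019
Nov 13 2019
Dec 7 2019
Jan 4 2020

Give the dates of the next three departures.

Gaps: 8, 12, 16, 20, 24, 28 days — each gap is 4 larger than the previous one.
Next gap: 32 days. Jan 4 2020 + 32 days = Feb 5 2020.
Next gap: 36 days. Feb 5 2020 + 36 days = Mar 12 2020.
Next gap: 40 days. Mar 12 2020 + 40 days = Apr 21 2020.

Feb 5 2020, Mar 12 2020, Apr 21 2020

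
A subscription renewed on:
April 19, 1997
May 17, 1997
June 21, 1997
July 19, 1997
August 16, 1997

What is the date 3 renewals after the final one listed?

November 15, 1997

Gaps: 28, 35, 28, 28 days — a mix of 28 and 35. Every date is a Saturday.
Each is the 3rd Saturday of its month.
3rd Saturday of September 1997: September 20, 1997.
3rd Saturday of October 1997: October 18, 1997.
November 1997 — 3rd Saturday is November 15, 1997.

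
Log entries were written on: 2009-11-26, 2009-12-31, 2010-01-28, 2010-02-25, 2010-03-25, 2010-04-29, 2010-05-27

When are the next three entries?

Every date is a Thursday; gaps 35, 28, 28, 28, 35, 28 days.
Each is the last Thursday of its month (at least one falls on the 29th or later, ruling out '4th Thursday').
June 2010 ends with Thursday 2010-06-24.
July 2010 ends with Thursday 2010-07-29.
Last Thursday of August 2010: 2010-08-26.

2010-06-24, 2010-07-29, 2010-08-26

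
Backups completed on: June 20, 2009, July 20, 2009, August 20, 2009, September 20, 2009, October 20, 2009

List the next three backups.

Gaps: 30, 31, 31, 30 days — not constant. Every event is on the 20th of the month.
Pattern: the 20th of each month.
Next: November 2009 → November 20, 2009.
Next: December 2009 → December 20, 2009.
Next: January 2010 → January 20, 2010.

November 20, 2009; December 20, 2009; January 20, 2010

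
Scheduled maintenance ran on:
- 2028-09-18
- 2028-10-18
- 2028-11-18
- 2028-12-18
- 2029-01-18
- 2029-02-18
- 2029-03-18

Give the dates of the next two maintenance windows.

Gaps: 30, 31, 30, 31, 31, 28 days — not constant. Every event is on the 18th of the month.
Pattern: the 18th of each month.
April 2029: 2029-04-18.
May 2029: 2029-05-18.

2029-04-18, 2029-05-18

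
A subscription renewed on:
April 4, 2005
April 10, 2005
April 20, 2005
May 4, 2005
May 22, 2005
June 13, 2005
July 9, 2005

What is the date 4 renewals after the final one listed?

November 30, 2005

Intervals are 6, 10, 14, 18, 22, 26 days — an arithmetic progression with common difference 4.
Next gap: 30 days. July 9, 2005 + 30 days = August 8, 2005.
Next gap: 34 days. August 8, 2005 + 34 days = September 11, 2005.
Next gap: 38 days. September 11, 2005 + 38 days = October 19, 2005.
Next gap: 42 days. October 19, 2005 + 42 days = November 30, 2005.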